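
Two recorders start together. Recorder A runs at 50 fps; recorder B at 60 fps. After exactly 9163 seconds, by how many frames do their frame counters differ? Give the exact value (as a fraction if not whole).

91630 frames

A emits 50 × 9163 = 458150 frames; B emits 60 × 9163 = 549780.
Difference = 91630 frames; B is ahead of A.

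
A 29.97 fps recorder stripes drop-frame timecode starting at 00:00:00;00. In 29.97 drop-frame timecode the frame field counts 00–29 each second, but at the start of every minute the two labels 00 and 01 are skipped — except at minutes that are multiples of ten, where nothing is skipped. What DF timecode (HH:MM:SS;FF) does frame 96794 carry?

Each 10-minute DF block holds 10 × 60 × 30 − 9 × 2 = 17982 frames. 96794 ÷ 17982 → 5 full blocks, remainder 6884.
Within the partial block the first minute is 1800 frames and each further minute 1798, so 3 further minute boundaries passed. Total skipped labels = 18 × 5 + 2 × 3 = 96.
Non-drop label index = 96794 + 96 = 96890; at 30 labels/s that is 00:53:49:20, i.e. DF 00:53:49;20.

00:53:49;20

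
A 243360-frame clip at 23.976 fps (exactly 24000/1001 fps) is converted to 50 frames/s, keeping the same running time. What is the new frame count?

Target frames = source frames × (target rate / source rate) = 243360 × (50)/(24000/1001) = 243360 × 1001/480 = 507507.

507507 frames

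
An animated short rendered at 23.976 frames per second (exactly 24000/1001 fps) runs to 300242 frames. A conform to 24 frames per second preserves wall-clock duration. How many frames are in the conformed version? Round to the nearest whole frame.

300542 frames

Frames at target rate = 300242 × (24) / (24000/1001) = 150271121/500 ≈ 300542.242.
Nearest whole frame: 300542.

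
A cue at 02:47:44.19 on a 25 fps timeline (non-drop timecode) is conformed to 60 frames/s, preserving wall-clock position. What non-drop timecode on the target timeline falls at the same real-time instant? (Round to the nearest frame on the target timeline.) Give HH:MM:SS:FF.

Source frame index: (2×3600 + 47×60 + 44) × 25 + 19 = 251619.
Real time: 251619 / (25) = 251619/25 s.
Target frame: (251619/25) × (60) = 3019428/5 ≈ 603885.600 → 603886.
At 60 labels/s: frame 603886 → 02:47:44:46.

02:47:44:46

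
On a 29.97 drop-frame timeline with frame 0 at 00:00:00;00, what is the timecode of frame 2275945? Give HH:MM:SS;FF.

21:05:40;23

Ten DF minutes hold 17982 frames, so frame 2275945 lies in block 126 (frames 2265732–2283713) with 10213 frames into that block.
The block's first minute is 1800 frames and the rest 1798 each; 10213 frames reaches minute 5, so 126 × 18 + 5 × 2 = 2278 labels have been skipped so far.
Adding those back, label number 2275945 + 2278 = 2278223 at 30 labels/s is 75940 s + 23 f = 21 h 5 min 40 s frame 23, i.e. 21:05:40;23.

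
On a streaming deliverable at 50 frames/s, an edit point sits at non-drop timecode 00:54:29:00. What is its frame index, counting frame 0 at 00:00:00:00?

Total seconds to the label: (0 × 3600 + 54 × 60 + 29) = 3269.
Frame index = 3269 × 50 + 0 = 163450.

frame 163450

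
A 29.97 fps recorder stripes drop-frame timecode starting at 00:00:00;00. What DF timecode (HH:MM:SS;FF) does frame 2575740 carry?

Ten DF minutes hold 17982 frames, so frame 2575740 lies in block 143 (frames 2571426–2589407) with 4314 frames into that block.
The block's first minute is 1800 frames and the rest 1798 each; 4314 frames reaches minute 2, so 143 × 18 + 2 × 2 = 2578 labels have been skipped so far.
Adding those back, label number 2575740 + 2578 = 2578318 at 30 labels/s is 85943 s + 28 f = 23 h 52 min 23 s frame 28, i.e. 23:52:23;28.

23:52:23;28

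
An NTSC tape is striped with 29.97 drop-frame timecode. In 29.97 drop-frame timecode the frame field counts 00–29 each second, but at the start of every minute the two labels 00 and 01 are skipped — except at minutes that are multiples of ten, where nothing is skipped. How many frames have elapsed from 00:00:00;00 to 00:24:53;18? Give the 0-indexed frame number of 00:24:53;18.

As if non-drop at 30 labels/s: (0 × 3600 + 24 × 60 + 53) × 30 + 18 = 44808.
Minute boundaries passed: 24; those not divisible by 10: 24 − 2 = 22; dropped labels = 2 × 22 = 44.
Actual frame index = 44808 − 44 = 44764.

44764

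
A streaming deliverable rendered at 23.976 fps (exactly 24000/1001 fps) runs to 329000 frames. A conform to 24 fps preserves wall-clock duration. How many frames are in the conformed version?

Target frames = source frames × (target rate / source rate) = 329000 × (24)/(24000/1001) = 329000 × 1001/1000 = 329329.

329329 frames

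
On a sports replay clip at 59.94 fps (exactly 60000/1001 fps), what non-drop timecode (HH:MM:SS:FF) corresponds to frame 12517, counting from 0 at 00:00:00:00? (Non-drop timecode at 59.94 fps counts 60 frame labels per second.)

12517 ÷ 60 = 208 full seconds, remainder 37 frames.
208 s = 0 h 3 min 28 s.
Timecode: 00:03:28:37.

00:03:28:37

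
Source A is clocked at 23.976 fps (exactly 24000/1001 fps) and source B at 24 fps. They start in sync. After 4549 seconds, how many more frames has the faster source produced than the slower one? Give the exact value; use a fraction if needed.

A emits 24000/1001 × 4549 = 109176000/1001 frames; B emits 24 × 4549 = 109176.
Difference = 109176/1001 frames (≈ 109.0669); B is ahead of A.

109176/1001 frames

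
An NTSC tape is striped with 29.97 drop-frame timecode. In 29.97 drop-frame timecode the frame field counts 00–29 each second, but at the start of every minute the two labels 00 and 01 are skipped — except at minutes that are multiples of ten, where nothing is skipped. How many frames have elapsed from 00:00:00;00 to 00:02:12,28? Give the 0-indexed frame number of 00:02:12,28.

3984

As if non-drop at 30 labels/s: (0 × 3600 + 2 × 60 + 12) × 30 + 28 = 3988.
Minute boundaries passed: 2; those not divisible by 10: 2 − 0 = 2; dropped labels = 2 × 2 = 4.
Actual frame index = 3988 − 4 = 3984.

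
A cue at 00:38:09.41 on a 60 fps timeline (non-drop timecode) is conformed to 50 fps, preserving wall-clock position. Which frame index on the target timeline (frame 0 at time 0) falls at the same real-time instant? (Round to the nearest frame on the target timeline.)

frame 114484

Source frame index: (0×3600 + 38×60 + 9) × 60 + 41 = 137381.
Real time: 137381 / (60) = 137381/60 s.
Target frame: (137381/60) × (50) = 686905/6 ≈ 114484.167 → 114484.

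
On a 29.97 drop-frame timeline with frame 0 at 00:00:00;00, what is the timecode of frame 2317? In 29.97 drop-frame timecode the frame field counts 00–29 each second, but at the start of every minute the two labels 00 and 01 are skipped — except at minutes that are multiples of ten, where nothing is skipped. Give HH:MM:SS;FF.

Each 10-minute DF block holds 10 × 60 × 30 − 9 × 2 = 17982 frames. 2317 ÷ 17982 → 0 full blocks, remainder 2317.
Within the partial block the first minute is 1800 frames and each further minute 1798, so 1 further minute boundary passed. Total skipped labels = 18 × 0 + 2 × 1 = 2.
Non-drop label index = 2317 + 2 = 2319; at 30 labels/s that is 00:01:17:09, i.e. DF 00:01:17;09.

00:01:17;09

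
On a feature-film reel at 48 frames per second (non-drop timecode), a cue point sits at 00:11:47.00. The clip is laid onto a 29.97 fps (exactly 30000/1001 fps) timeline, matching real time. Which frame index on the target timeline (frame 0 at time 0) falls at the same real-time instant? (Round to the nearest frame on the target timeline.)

Source frame index: (0×3600 + 11×60 + 47) × 48 + 0 = 33936.
Real time: 33936 / (48) = 707 s.
Target frame: (707) × (30000/1001) = 3030000/143 ≈ 21188.811 → 21189.

frame 21189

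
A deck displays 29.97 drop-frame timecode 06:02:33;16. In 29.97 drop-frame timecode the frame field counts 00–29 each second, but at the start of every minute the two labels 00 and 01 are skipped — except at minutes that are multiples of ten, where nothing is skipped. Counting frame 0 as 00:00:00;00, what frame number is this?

As if non-drop at 30 labels/s: (6 × 3600 + 2 × 60 + 33) × 30 + 16 = 652606.
Minute boundaries passed: 362; those not divisible by 10: 362 − 36 = 326; dropped labels = 2 × 326 = 652.
Actual frame index = 652606 − 652 = 651954.

651954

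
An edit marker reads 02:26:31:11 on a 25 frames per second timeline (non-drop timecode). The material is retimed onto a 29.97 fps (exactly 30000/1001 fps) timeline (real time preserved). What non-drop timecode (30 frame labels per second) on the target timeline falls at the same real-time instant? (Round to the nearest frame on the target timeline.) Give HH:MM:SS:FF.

Source frame index: (2×3600 + 26×60 + 31) × 25 + 11 = 219786.
Real time: 219786 / (25) = 219786/25 s.
Target frame: (219786/25) × (30000/1001) = 37677600/143 ≈ 263479.720 → 263480.
At 30 labels/s: frame 263480 → 02:26:22:20.

02:26:22:20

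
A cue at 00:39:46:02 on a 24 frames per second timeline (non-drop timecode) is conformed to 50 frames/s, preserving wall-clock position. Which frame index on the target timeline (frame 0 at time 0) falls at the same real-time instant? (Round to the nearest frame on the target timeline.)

Source frame index: (0×3600 + 39×60 + 46) × 24 + 2 = 57266.
Real time: 57266 / (24) = 28633/12 s.
Target frame: (28633/12) × (50) = 715825/6 ≈ 119304.167 → 119304.

frame 119304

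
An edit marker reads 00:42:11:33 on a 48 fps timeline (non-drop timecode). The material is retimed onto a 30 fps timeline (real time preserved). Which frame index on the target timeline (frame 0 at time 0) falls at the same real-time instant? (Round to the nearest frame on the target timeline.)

Source frame index: (0×3600 + 42×60 + 11) × 48 + 33 = 121521.
Real time: 121521 / (48) = 40507/16 s.
Target frame: (40507/16) × (30) = 607605/8 ≈ 75950.625 → 75951.

frame 75951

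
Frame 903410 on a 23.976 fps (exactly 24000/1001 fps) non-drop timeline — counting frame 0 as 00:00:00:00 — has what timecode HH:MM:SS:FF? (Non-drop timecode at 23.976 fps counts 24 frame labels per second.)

903410 ÷ 24 = 37642 full seconds, remainder 2 frames.
37642 s = 10 h 27 min 22 s.
Timecode: 10:27:22:02.

10:27:22:02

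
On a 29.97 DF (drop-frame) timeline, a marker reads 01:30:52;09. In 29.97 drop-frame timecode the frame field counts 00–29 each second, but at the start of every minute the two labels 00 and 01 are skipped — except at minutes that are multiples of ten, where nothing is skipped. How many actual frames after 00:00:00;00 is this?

163407

As if non-drop at 30 labels/s: (1 × 3600 + 30 × 60 + 52) × 30 + 9 = 163569.
Minute boundaries passed: 90; those not divisible by 10: 90 − 9 = 81; dropped labels = 2 × 81 = 162.
Actual frame index = 163569 − 162 = 163407.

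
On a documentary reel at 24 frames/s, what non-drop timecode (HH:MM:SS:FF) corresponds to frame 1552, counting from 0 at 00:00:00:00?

1552 ÷ 24 = 64 full seconds, remainder 16 frames.
64 s = 0 h 1 min 4 s.
Timecode: 00:01:04:16.

00:01:04:16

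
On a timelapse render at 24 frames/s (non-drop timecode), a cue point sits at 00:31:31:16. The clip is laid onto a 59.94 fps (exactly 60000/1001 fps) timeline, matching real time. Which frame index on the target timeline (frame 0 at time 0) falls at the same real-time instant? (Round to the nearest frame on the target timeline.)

Source frame index: (0×3600 + 31×60 + 31) × 24 + 16 = 45400.
Real time: 45400 / (24) = 5675/3 s.
Target frame: (5675/3) × (60000/1001) = 113500000/1001 ≈ 113386.613 → 113387.

frame 113387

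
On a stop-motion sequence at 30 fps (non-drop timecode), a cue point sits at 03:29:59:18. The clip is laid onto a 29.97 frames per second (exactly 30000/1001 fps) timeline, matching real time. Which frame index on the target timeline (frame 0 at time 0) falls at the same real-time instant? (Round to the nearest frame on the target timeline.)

frame 377610

Source frame index: (3×3600 + 29×60 + 59) × 30 + 18 = 377988.
Real time: 377988 / (30) = 62998/5 s.
Target frame: (62998/5) × (30000/1001) = 29076000/77 ≈ 377610.390 → 377610.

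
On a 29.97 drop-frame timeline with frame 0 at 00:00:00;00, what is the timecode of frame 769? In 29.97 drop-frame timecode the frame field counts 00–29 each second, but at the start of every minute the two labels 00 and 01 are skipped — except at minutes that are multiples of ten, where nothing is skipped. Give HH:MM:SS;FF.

00:00:25;19

Each 10-minute DF block holds 10 × 60 × 30 − 9 × 2 = 17982 frames. 769 ÷ 17982 → 0 full blocks, remainder 769.
Within the partial block the first minute is 1800 frames and each further minute 1798, so 0 further minute boundaries passed. Total skipped labels = 18 × 0 + 2 × 0 = 0.
Non-drop label index = 769 + 0 = 769; at 30 labels/s that is 00:00:25:19, i.e. DF 00:00:25;19.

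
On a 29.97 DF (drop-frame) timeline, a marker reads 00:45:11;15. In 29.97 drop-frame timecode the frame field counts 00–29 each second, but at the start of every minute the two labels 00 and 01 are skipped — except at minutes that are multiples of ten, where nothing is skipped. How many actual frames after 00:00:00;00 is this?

Complete 10-minute blocks: 4, each 17982 frames → 71928.
Remaining 5 whole minutes in the current block: 1800 + 4 × 1798 = 8992 frames.
Within the current minute: 11 × 30 + 15 − 2 = 343 (labels ;00/;01 skipped at this minute). Total = 71928 + 8992 + 343 = 81263.

81263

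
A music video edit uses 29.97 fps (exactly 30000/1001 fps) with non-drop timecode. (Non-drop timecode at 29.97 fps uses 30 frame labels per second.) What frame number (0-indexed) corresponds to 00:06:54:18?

Total seconds to the label: (0 × 3600 + 6 × 60 + 54) = 414.
Frame index = 414 × 30 + 18 = 12438.

frame 12438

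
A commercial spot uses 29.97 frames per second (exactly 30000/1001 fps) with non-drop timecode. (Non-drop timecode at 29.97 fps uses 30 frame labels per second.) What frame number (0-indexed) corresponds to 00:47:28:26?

frame 85466

Total seconds to the label: (0 × 3600 + 47 × 60 + 28) = 2848.
Frame index = 2848 × 30 + 26 = 85466.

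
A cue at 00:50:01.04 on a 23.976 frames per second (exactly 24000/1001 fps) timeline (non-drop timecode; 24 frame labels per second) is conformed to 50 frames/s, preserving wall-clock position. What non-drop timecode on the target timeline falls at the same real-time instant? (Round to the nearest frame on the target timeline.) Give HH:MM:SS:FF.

Source frame index: (0×3600 + 50×60 + 1) × 24 + 4 = 72028.
Real time: 72028 / (24000/1001) = 18025007/6000 s.
Target frame: (18025007/6000) × (50) = 18025007/120 ≈ 150208.392 → 150208.
At 50 labels/s: frame 150208 → 00:50:04:08.

00:50:04:08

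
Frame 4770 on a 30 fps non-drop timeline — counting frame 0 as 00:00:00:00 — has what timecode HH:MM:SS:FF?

00:02:39:00

4770 ÷ 30 = 159 full seconds, remainder 0 frames.
159 s = 0 h 2 min 39 s.
Timecode: 00:02:39:00.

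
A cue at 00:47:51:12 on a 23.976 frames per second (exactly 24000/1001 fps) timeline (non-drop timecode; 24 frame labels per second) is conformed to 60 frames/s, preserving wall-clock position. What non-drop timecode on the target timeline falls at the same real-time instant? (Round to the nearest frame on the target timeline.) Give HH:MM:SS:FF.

Source frame index: (0×3600 + 47×60 + 51) × 24 + 12 = 68916.
Real time: 68916 / (24000/1001) = 5748743/2000 s.
Target frame: (5748743/2000) × (60) = 17246229/100 ≈ 172462.290 → 172462.
At 60 labels/s: frame 172462 → 00:47:54:22.

00:47:54:22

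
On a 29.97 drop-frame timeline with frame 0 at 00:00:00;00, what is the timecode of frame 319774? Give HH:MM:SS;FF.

Each 10-minute DF block holds 10 × 60 × 30 − 9 × 2 = 17982 frames. 319774 ÷ 17982 → 17 full blocks, remainder 14080.
Within the partial block the first minute is 1800 frames and each further minute 1798, so 7 further minute boundaries passed. Total skipped labels = 18 × 17 + 2 × 7 = 320.
Non-drop label index = 319774 + 320 = 320094; at 30 labels/s that is 02:57:49:24, i.e. DF 02:57:49;24.

02:57:49;24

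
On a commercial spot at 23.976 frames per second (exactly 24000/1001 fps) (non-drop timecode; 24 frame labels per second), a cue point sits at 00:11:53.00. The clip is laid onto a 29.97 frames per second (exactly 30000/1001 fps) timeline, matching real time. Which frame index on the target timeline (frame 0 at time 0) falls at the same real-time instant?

Source frame index: (0×3600 + 11×60 + 53) × 24 + 0 = 17112.
Real time: 17112 / (24000/1001) = 713713/1000 s.
Target frame: (713713/1000) × (30000/1001) = 21390.

frame 21390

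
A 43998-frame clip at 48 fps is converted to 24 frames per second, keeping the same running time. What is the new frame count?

21999 frames

Target frames = source frames × (target rate / source rate) = 43998 × (24)/(48) = 43998 × 1/2 = 21999.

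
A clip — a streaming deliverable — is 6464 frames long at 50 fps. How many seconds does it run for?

129.28 seconds

Running time = 6464 / (50) = 129.28 s.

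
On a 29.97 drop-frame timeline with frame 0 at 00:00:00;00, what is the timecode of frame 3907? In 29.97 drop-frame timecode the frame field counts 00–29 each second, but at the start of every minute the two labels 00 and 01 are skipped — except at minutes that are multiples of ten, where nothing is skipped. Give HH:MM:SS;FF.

00:02:10;11

Ten DF minutes hold 17982 frames, so frame 3907 lies in block 0 (frames 0–17981) with 3907 frames into that block.
The block's first minute is 1800 frames and the rest 1798 each; 3907 frames reaches minute 2, so 0 × 18 + 2 × 2 = 4 labels have been skipped so far.
Adding those back, label number 3907 + 4 = 3911 at 30 labels/s is 130 s + 11 f = 0 h 2 min 10 s frame 11, i.e. 00:02:10;11.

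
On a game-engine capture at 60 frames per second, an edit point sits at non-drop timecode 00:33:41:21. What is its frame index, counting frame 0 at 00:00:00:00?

Total seconds to the label: (0 × 3600 + 33 × 60 + 41) = 2021.
Frame index = 2021 × 60 + 21 = 121281.

121281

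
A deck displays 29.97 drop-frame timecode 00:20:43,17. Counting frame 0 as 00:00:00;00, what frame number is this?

Complete 10-minute blocks: 2, each 17982 frames → 35964.
Remaining 0 whole minutes in the current block: 0 frames.
Within the current minute: 43 × 30 + 17 = 1307. Total = 35964 + 0 + 1307 = 37271.

37271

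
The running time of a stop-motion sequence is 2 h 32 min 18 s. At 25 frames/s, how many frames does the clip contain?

228450 frames

2 h 32 min 18 s = 9138 s.
Frames = 9138 × 25 = 228450.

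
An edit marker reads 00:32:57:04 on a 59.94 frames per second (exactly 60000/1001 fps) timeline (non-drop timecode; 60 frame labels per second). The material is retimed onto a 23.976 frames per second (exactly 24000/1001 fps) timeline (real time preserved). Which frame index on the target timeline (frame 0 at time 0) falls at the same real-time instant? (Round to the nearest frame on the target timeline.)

frame 47450

Source frame index: (0×3600 + 32×60 + 57) × 60 + 4 = 118624.
Real time: 118624 / (60000/1001) = 3710707/1875 s.
Target frame: (3710707/1875) × (24000/1001) = 237248/5 ≈ 47449.600 → 47450.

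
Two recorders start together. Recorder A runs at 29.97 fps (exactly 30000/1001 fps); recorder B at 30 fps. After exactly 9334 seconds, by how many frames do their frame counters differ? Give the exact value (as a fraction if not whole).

21540/77 frames

A emits 30000/1001 × 9334 = 21540000/77 frames; B emits 30 × 9334 = 280020.
Difference = 21540/77 frames (≈ 279.7403); B is ahead of A.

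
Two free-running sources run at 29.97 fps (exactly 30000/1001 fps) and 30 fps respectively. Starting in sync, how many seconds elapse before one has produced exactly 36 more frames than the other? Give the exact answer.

1201.2 seconds

The gap grows by |30 − 30000/1001| = 30/1001 frames per second.
Time for a 36-frame gap: 36 ÷ (30/1001) = 1201.2 s.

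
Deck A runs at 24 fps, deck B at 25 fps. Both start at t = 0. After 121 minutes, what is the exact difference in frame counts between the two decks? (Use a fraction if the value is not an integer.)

121 min = 7260 s.
A emits 24 × 7260 = 174240 frames; B emits 25 × 7260 = 181500.
Difference = 7260 frames; B is ahead of A.

7260 frames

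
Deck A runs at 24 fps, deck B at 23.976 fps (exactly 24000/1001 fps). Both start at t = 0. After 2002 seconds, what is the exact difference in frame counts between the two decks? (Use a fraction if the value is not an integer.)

A emits 24 × 2002 = 48048 frames; B emits 24000/1001 × 2002 = 48000.
Difference = 48 frames; B is behind A.

48 frames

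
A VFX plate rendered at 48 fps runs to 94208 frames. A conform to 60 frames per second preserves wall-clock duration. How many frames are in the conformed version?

117760 frames

Target frames = source frames × (target rate / source rate) = 94208 × (60)/(48) = 94208 × 5/4 = 117760.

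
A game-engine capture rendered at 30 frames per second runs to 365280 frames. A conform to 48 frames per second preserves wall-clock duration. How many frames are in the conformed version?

Target frames = source frames × (target rate / source rate) = 365280 × (48)/(30) = 365280 × 8/5 = 584448.

584448 frames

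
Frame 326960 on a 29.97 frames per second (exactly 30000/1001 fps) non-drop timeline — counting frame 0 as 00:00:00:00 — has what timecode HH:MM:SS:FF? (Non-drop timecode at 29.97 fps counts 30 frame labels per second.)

326960 ÷ 30 = 10898 full seconds, remainder 20 frames.
10898 s = 3 h 1 min 38 s.
Timecode: 03:01:38:20.

03:01:38:20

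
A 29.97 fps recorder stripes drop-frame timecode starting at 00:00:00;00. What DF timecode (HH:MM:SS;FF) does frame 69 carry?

00:00:02;09

Each 10-minute DF block holds 10 × 60 × 30 − 9 × 2 = 17982 frames. 69 ÷ 17982 → 0 full blocks, remainder 69.
Within the partial block the first minute is 1800 frames and each further minute 1798, so 0 further minute boundaries passed. Total skipped labels = 18 × 0 + 2 × 0 = 0.
Non-drop label index = 69 + 0 = 69; at 30 labels/s that is 00:00:02:09, i.e. DF 00:00:02;09.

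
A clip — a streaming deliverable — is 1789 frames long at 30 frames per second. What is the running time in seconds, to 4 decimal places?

59.6333 seconds

Running time = 1789 × 1/30 = 1789/30 s ≈ 59.6333 s.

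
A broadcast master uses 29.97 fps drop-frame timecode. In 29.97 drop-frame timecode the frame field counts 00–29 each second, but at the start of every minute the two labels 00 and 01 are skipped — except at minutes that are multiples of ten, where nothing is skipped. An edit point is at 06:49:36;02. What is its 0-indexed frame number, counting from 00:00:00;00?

736544

Complete 10-minute blocks: 40, each 17982 frames → 719280.
Remaining 9 whole minutes in the current block: 1800 + 8 × 1798 = 16184 frames.
Within the current minute: 36 × 30 + 2 − 2 = 1080 (labels ;00/;01 skipped at this minute). Total = 719280 + 16184 + 1080 = 736544.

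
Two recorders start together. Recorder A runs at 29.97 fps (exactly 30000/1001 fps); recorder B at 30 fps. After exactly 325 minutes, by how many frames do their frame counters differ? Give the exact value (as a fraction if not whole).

45000/77 frames

325 min = 19500 s.
A emits 30000/1001 × 19500 = 45000000/77 frames; B emits 30 × 19500 = 585000.
Difference = 45000/77 frames (≈ 584.4156); B is ahead of A.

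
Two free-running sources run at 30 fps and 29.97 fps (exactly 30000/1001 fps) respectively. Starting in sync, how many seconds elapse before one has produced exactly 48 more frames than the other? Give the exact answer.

1601.6 seconds

The gap grows by |30000/1001 − 30| = 30/1001 frames per second.
Time for a 48-frame gap: 48 ÷ (30/1001) = 1601.6 s.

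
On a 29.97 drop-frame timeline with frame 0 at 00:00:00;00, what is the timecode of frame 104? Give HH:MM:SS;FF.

Ten DF minutes hold 17982 frames, so frame 104 lies in block 0 (frames 0–17981) with 104 frames into that block.
The block's first minute is 1800 frames and the rest 1798 each; 104 frames reaches minute 0, so 0 × 18 + 0 × 2 = 0 labels have been skipped so far.
Adding those back, label number 104 + 0 = 104 at 30 labels/s is 3 s + 14 f = 0 h 0 min 3 s frame 14, i.e. 00:00:03;14.

00:00:03;14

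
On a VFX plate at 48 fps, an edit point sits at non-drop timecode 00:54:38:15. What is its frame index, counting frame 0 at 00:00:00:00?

Total seconds to the label: (0 × 3600 + 54 × 60 + 38) = 3278.
Frame index = 3278 × 48 + 15 = 157359.

157359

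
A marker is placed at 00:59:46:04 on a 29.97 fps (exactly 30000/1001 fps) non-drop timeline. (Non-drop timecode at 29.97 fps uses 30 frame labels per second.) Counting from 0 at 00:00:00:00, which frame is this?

Total seconds to the label: (0 × 3600 + 59 × 60 + 46) = 3586.
Frame index = 3586 × 30 + 4 = 107584.

frame 107584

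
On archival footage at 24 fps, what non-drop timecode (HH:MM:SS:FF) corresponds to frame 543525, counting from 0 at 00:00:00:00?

543525 ÷ 24 = 22646 full seconds, remainder 21 frames.
22646 s = 6 h 17 min 26 s.
Timecode: 06:17:26:21.

06:17:26:21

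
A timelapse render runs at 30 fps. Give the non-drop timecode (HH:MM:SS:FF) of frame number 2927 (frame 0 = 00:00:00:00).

2927 ÷ 30 = 97 full seconds, remainder 17 frames.
97 s = 0 h 1 min 37 s.
Timecode: 00:01:37:17.

00:01:37:17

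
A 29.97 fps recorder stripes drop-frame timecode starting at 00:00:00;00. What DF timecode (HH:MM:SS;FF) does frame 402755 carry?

03:43:58;17

Each 10-minute DF block holds 10 × 60 × 30 − 9 × 2 = 17982 frames. 402755 ÷ 17982 → 22 full blocks, remainder 7151.
Within the partial block the first minute is 1800 frames and each further minute 1798, so 3 further minute boundaries passed. Total skipped labels = 18 × 22 + 2 × 3 = 402.
Non-drop label index = 402755 + 402 = 403157; at 30 labels/s that is 03:43:58:17, i.e. DF 03:43:58;17.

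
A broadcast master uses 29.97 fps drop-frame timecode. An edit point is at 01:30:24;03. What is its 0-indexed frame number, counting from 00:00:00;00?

162561

As if non-drop at 30 labels/s: (1 × 3600 + 30 × 60 + 24) × 30 + 3 = 162723.
Minute boundaries passed: 90; those not divisible by 10: 90 − 9 = 81; dropped labels = 2 × 81 = 162.
Actual frame index = 162723 − 162 = 162561.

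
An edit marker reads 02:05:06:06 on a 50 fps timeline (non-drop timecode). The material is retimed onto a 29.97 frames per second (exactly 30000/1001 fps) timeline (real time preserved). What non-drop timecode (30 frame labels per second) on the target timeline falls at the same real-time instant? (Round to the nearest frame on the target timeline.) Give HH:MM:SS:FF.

02:04:58:19

Source frame index: (2×3600 + 5×60 + 6) × 50 + 6 = 375306.
Real time: 375306 / (50) = 187653/25 s.
Target frame: (187653/25) × (30000/1001) = 225183600/1001 ≈ 224958.641 → 224959.
At 30 labels/s: frame 224959 → 02:04:58:19.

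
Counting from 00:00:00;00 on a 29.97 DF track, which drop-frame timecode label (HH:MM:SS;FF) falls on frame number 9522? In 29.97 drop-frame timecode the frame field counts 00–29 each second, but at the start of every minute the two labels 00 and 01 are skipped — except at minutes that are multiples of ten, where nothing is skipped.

Each 10-minute DF block holds 10 × 60 × 30 − 9 × 2 = 17982 frames. 9522 ÷ 17982 → 0 full blocks, remainder 9522.
Within the partial block the first minute is 1800 frames and each further minute 1798, so 5 further minute boundaries passed. Total skipped labels = 18 × 0 + 2 × 5 = 10.
Non-drop label index = 9522 + 10 = 9532; at 30 labels/s that is 00:05:17:22, i.e. DF 00:05:17;22.

00:05:17;22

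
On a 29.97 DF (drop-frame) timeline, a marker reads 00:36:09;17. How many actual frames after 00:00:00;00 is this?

As if non-drop at 30 labels/s: (0 × 3600 + 36 × 60 + 9) × 30 + 17 = 65087.
Minute boundaries passed: 36; those not divisible by 10: 36 − 3 = 33; dropped labels = 2 × 33 = 66.
Actual frame index = 65087 − 66 = 65021.

65021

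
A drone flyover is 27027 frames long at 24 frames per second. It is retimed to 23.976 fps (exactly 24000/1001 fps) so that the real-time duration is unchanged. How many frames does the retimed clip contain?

Target frames = source frames × (target rate / source rate) = 27027 × (24000/1001)/(24) = 27027 × 1000/1001 = 27000.

27000 frames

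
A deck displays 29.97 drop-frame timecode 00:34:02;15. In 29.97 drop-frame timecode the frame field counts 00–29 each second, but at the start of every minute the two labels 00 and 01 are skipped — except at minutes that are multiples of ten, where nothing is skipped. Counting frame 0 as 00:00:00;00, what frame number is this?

As if non-drop at 30 labels/s: (0 × 3600 + 34 × 60 + 2) × 30 + 15 = 61275.
Minute boundaries passed: 34; those not divisible by 10: 34 − 3 = 31; dropped labels = 2 × 31 = 62.
Actual frame index = 61275 − 62 = 61213.

61213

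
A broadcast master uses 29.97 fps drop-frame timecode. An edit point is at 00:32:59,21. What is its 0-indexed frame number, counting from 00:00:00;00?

59333

As if non-drop at 30 labels/s: (0 × 3600 + 32 × 60 + 59) × 30 + 21 = 59391.
Minute boundaries passed: 32; those not divisible by 10: 32 − 3 = 29; dropped labels = 2 × 29 = 58.
Actual frame index = 59391 − 58 = 59333.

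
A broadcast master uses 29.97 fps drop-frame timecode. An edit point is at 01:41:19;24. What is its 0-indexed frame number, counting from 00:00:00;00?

As if non-drop at 30 labels/s: (1 × 3600 + 41 × 60 + 19) × 30 + 24 = 182394.
Minute boundaries passed: 101; those not divisible by 10: 101 − 10 = 91; dropped labels = 2 × 91 = 182.
Actual frame index = 182394 − 182 = 182212.

182212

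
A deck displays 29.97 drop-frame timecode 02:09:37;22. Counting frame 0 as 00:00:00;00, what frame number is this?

As if non-drop at 30 labels/s: (2 × 3600 + 9 × 60 + 37) × 30 + 22 = 233332.
Minute boundaries passed: 129; those not divisible by 10: 129 − 12 = 117; dropped labels = 2 × 117 = 234.
Actual frame index = 233332 − 234 = 233098.

233098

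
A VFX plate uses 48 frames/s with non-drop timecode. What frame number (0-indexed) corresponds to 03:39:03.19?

630883

Total seconds to the label: (3 × 3600 + 39 × 60 + 3) = 13143.
Frame index = 13143 × 48 + 19 = 630883.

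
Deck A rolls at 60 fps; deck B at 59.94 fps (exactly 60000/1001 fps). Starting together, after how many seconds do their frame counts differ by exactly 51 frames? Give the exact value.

The gap grows by |60000/1001 − 60| = 60/1001 frames per second.
Time for a 51-frame gap: 51 ÷ (60/1001) = 850.85 s.

850.85 seconds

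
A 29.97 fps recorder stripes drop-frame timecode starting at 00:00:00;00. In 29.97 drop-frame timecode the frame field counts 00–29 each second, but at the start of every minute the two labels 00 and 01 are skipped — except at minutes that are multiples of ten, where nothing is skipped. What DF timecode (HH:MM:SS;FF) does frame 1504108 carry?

13:56:27;04

Each 10-minute DF block holds 10 × 60 × 30 − 9 × 2 = 17982 frames. 1504108 ÷ 17982 → 83 full blocks, remainder 11602.
Within the partial block the first minute is 1800 frames and each further minute 1798, so 6 further minute boundaries passed. Total skipped labels = 18 × 83 + 2 × 6 = 1506.
Non-drop label index = 1504108 + 1506 = 1505614; at 30 labels/s that is 13:56:27:04, i.e. DF 13:56:27;04.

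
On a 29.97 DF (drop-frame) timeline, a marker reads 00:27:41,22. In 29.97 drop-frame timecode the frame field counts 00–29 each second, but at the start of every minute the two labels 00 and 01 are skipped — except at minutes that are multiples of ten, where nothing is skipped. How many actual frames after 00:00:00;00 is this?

Complete 10-minute blocks: 2, each 17982 frames → 35964.
Remaining 7 whole minutes in the current block: 1800 + 6 × 1798 = 12588 frames.
Within the current minute: 41 × 30 + 22 − 2 = 1250 (labels ;00/;01 skipped at this minute). Total = 35964 + 12588 + 1250 = 49802.

49802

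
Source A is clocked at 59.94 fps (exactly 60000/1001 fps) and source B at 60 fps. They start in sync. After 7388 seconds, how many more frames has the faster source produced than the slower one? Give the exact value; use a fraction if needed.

443280/1001 frames

A emits 60000/1001 × 7388 = 443280000/1001 frames; B emits 60 × 7388 = 443280.
Difference = 443280/1001 frames (≈ 442.8372); B is ahead of A.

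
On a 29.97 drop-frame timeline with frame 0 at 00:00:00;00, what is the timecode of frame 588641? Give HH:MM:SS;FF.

Ten DF minutes hold 17982 frames, so frame 588641 lies in block 32 (frames 575424–593405) with 13217 frames into that block.
The block's first minute is 1800 frames and the rest 1798 each; 13217 frames reaches minute 7, so 32 × 18 + 7 × 2 = 590 labels have been skipped so far.
Adding those back, label number 588641 + 590 = 589231 at 30 labels/s is 19641 s + 1 f = 5 h 27 min 21 s frame 1, i.e. 05:27:21;01.

05:27:21;01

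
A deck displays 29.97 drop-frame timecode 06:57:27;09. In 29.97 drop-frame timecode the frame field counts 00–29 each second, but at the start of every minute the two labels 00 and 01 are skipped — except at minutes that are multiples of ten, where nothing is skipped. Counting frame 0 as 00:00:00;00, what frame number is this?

Complete 10-minute blocks: 41, each 17982 frames → 737262.
Remaining 7 whole minutes in the current block: 1800 + 6 × 1798 = 12588 frames.
Within the current minute: 27 × 30 + 9 − 2 = 817 (labels ;00/;01 skipped at this minute). Total = 737262 + 12588 + 817 = 750667.

750667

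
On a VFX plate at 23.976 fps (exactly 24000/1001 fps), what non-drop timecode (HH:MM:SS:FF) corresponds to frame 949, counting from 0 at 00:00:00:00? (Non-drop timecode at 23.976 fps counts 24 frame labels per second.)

00:00:39:13

949 ÷ 24 = 39 full seconds, remainder 13 frames.
39 s = 0 h 0 min 39 s.
Timecode: 00:00:39:13.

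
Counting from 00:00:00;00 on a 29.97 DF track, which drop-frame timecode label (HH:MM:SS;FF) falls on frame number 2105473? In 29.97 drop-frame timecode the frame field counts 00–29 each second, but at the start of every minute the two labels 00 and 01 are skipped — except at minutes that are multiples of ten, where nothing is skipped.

Each 10-minute DF block holds 10 × 60 × 30 − 9 × 2 = 17982 frames. 2105473 ÷ 17982 → 117 full blocks, remainder 1579.
Within the partial block the first minute is 1800 frames and each further minute 1798, so 0 further minute boundaries passed. Total skipped labels = 18 × 117 + 2 × 0 = 2106.
Non-drop label index = 2105473 + 2106 = 2107579; at 30 labels/s that is 19:30:52:19, i.e. DF 19:30:52;19.

19:30:52;19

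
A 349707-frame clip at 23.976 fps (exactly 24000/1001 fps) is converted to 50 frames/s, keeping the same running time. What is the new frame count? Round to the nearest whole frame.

Frames at target rate = 349707 × (50) / (24000/1001) = 116685569/160 ≈ 729284.806.
Nearest whole frame: 729285.

729285 frames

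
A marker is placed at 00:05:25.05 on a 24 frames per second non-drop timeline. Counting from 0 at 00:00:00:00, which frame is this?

Total seconds to the label: (0 × 3600 + 5 × 60 + 25) = 325.
Frame index = 325 × 24 + 5 = 7805.

7805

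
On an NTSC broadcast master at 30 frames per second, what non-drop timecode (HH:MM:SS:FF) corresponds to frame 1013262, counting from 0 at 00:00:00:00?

1013262 ÷ 30 = 33775 full seconds, remainder 12 frames.
33775 s = 9 h 22 min 55 s.
Timecode: 09:22:55:12.

09:22:55:12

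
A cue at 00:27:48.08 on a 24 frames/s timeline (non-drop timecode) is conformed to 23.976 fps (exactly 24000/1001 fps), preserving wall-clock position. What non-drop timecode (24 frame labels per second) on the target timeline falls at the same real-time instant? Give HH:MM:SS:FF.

Source frame index: (0×3600 + 27×60 + 48) × 24 + 8 = 40040.
Real time: 40040 / (24) = 5005/3 s.
Target frame: (5005/3) × (24000/1001) = 40000.
At 24 labels/s: frame 40000 → 00:27:46:16.

00:27:46:16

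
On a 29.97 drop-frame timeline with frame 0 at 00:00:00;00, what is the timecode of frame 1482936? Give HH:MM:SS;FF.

Each 10-minute DF block holds 10 × 60 × 30 − 9 × 2 = 17982 frames. 1482936 ÷ 17982 → 82 full blocks, remainder 8412.
Within the partial block the first minute is 1800 frames and each further minute 1798, so 4 further minute boundaries passed. Total skipped labels = 18 × 82 + 2 × 4 = 1484.
Non-drop label index = 1482936 + 1484 = 1484420; at 30 labels/s that is 13:44:40:20, i.e. DF 13:44:40;20.

13:44:40;20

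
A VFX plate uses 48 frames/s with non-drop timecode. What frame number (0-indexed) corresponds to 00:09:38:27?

frame 27771

Total seconds to the label: (0 × 3600 + 9 × 60 + 38) = 578.
Frame index = 578 × 48 + 27 = 27771.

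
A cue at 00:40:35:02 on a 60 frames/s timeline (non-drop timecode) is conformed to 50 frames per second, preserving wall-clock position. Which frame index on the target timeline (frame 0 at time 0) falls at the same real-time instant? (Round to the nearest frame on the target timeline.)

frame 121752

Source frame index: (0×3600 + 40×60 + 35) × 60 + 2 = 146102.
Real time: 146102 / (60) = 73051/30 s.
Target frame: (73051/30) × (50) = 365255/3 ≈ 121751.667 → 121752.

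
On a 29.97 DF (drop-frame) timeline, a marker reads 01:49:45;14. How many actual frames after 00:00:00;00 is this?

197366

Complete 10-minute blocks: 10, each 17982 frames → 179820.
Remaining 9 whole minutes in the current block: 1800 + 8 × 1798 = 16184 frames.
Within the current minute: 45 × 30 + 14 − 2 = 1362 (labels ;00/;01 skipped at this minute). Total = 179820 + 16184 + 1362 = 197366.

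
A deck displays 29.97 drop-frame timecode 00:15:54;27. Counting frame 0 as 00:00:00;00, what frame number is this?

28619

As if non-drop at 30 labels/s: (0 × 3600 + 15 × 60 + 54) × 30 + 27 = 28647.
Minute boundaries passed: 15; those not divisible by 10: 15 − 1 = 14; dropped labels = 2 × 14 = 28.
Actual frame index = 28647 − 28 = 28619.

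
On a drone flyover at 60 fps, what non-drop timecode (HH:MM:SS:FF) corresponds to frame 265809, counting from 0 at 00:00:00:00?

265809 ÷ 60 = 4430 full seconds, remainder 9 frames.
4430 s = 1 h 13 min 50 s.
Timecode: 01:13:50:09.

01:13:50:09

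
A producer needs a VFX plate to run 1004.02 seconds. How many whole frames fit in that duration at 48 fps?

Frames = 1004.02 × 48 = 1204824/25 ≈ 48192.9600.
Complete frames: 48192.

48192 frames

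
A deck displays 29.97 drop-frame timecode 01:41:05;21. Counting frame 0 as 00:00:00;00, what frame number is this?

As if non-drop at 30 labels/s: (1 × 3600 + 41 × 60 + 5) × 30 + 21 = 181971.
Minute boundaries passed: 101; those not divisible by 10: 101 − 10 = 91; dropped labels = 2 × 91 = 182.
Actual frame index = 181971 − 182 = 181789.

181789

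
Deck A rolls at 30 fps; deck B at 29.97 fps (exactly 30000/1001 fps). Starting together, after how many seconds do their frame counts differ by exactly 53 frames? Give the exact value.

53053/30 seconds

The gap grows by |30000/1001 − 30| = 30/1001 frames per second.
Time for a 53-frame gap: 53 ÷ (30/1001) = 53053/30 s.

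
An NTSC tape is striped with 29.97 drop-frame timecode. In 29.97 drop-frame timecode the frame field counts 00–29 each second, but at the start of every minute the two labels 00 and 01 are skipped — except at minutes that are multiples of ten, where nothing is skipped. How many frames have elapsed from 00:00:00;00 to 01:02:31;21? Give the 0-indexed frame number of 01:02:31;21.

Complete 10-minute blocks: 6, each 17982 frames → 107892.
Remaining 2 whole minutes in the current block: 1800 + 1 × 1798 = 3598 frames.
Within the current minute: 31 × 30 + 21 − 2 = 949 (labels ;00/;01 skipped at this minute). Total = 107892 + 3598 + 949 = 112439.

112439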